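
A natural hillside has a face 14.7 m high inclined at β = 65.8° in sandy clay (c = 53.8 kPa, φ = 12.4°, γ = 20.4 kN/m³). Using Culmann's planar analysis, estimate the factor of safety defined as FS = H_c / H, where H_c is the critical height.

FS = 1.58

H_c = (4c/γ) · sinβ cosφ / [1 − cos(β − φ)]
    = (4·53.8/20.4) · sin65.8°·cos12.4° / [1 − cos53.4°]
    = 10.549 · 0.8908 / 0.4038 = 23.27 m
FS = H_c / H = 23.27 / 14.7 = 1.583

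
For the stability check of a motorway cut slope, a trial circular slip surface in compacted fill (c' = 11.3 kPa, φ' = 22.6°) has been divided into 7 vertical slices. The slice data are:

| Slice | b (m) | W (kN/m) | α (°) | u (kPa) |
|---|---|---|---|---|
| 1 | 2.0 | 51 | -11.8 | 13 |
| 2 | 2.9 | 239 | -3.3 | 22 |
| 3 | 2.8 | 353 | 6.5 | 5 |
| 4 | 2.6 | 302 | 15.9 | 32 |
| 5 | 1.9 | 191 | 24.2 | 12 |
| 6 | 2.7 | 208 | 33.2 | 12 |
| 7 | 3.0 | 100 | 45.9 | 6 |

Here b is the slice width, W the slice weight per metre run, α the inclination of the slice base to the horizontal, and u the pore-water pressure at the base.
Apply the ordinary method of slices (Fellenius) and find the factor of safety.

Ordinary method of slices: FS = Σ[c'·Δl_i + (W_i cosα_i − u_i·Δl_i)·tanφ'] / Σ W_i sinα_i, with Δl_i = b_i / cosα_i.
Slice 1: Δl = 2.0/cos(-11.8°) = 2.043 m; N'_1 = 51·cos(-11.8°) − 13·2.043 = 23.4; c'Δl = 23.09; W sinα = -10.4
Slice 2: Δl = 2.9/cos(-3.3°) = 2.905 m; N'_2 = 239·cos(-3.3°) − 22·2.905 = 174.7; c'Δl = 32.82; W sinα = -13.8
Slice 3: Δl = 2.8/cos6.5° = 2.818 m; N'_3 = 353·cos6.5° − 5·2.818 = 336.6; c'Δl = 31.84; W sinα = 40.0
Slice 4: Δl = 2.6/cos15.9° = 2.703 m; N'_4 = 302·cos15.9° − 32·2.703 = 203.9; c'Δl = 30.55; W sinα = 82.7
Slice 5: Δl = 1.9/cos24.2° = 2.083 m; N'_5 = 191·cos24.2° − 12·2.083 = 149.2; c'Δl = 23.54; W sinα = 78.3
Slice 6: Δl = 2.7/cos33.2° = 3.227 m; N'_6 = 208·cos33.2° − 12·3.227 = 135.3; c'Δl = 36.46; W sinα = 113.9
Slice 7: Δl = 3.0/cos45.9° = 4.311 m; N'_7 = 100·cos45.9° − 6·4.311 = 43.7; c'Δl = 48.71; W sinα = 71.8
Σc'Δl = 227.0 kN/m; ΣN' = 1066.9 kN/m; ΣW sinα = 362.5 kN/m
Resisting = 227.0 + 1066.9·tan22.6° = 227.0 + 444.1 = 671.1 kN/m
FS = 671.1 / 362.5 = 1.851

FS = 1.85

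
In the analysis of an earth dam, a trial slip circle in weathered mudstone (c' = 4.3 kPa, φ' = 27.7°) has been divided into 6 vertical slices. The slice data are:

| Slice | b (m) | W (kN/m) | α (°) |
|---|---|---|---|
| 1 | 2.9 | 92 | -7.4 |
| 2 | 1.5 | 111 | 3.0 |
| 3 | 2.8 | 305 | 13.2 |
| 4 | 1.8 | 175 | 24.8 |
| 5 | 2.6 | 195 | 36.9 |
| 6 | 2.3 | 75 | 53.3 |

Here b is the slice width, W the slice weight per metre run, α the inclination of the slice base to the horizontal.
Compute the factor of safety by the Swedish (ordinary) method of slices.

FS = 1.66

Ordinary method of slices: FS = Σ[c'·Δl_i + (W_i cosα_i)·tanφ'] / Σ W_i sinα_i, with Δl_i = b_i / cosα_i.
Slice 1: Δl = 2.9/cos(-7.4°) = 2.924 m; N'_1 = 92·cos(-7.4°) = 91.2; c'Δl = 12.57; W sinα = -11.8
Slice 2: Δl = 1.5/cos3.0° = 1.502 m; N'_2 = 111·cos3.0° = 110.8; c'Δl = 6.46; W sinα = 5.8
Slice 3: Δl = 2.8/cos13.2° = 2.876 m; N'_3 = 305·cos13.2° = 296.9; c'Δl = 12.37; W sinα = 69.6
Slice 4: Δl = 1.8/cos24.8° = 1.983 m; N'_4 = 175·cos24.8° = 158.9; c'Δl = 8.53; W sinα = 73.4
Slice 5: Δl = 2.6/cos36.9° = 3.251 m; N'_5 = 195·cos36.9° = 155.9; c'Δl = 13.98; W sinα = 117.1
Slice 6: Δl = 2.3/cos53.3° = 3.849 m; N'_6 = 75·cos53.3° = 44.8; c'Δl = 16.55; W sinα = 60.1
Σc'Δl = 70.5 kN/m; ΣN' = 858.6 kN/m; ΣW sinα = 314.2 kN/m
Resisting = 70.5 + 858.6·tan27.7° = 70.5 + 450.8 = 521.3 kN/m
FS = 521.3 / 314.2 = 1.659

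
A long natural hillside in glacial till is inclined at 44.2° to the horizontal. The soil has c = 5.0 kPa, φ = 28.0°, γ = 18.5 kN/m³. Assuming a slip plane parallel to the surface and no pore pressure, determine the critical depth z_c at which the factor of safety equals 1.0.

Setting FS = 1.00 in FS = [c + γz cos²β tanφ] / [γz sinβ cosβ] and solving for z:
z = c / [γ cosβ (FS·sinβ − cosβ·tanφ)]
  = 5.0 / [18.5·cos44.2°·(1.00·sin44.2° − cos44.2°·tan28.0°)]
  = 5.0 / [18.5·0.7169·(1.00·0.6972 − 0.7169·0.5317)]
  = 5.0 / 4.1908 = 1.193 m

z_c = 1.19 m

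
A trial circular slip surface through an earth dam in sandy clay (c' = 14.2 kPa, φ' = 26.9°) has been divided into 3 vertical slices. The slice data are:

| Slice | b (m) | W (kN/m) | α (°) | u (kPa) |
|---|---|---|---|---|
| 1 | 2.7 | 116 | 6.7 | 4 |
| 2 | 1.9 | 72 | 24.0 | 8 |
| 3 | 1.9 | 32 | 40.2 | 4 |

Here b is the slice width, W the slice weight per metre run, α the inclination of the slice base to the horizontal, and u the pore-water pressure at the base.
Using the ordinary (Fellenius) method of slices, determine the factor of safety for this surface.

FS = 2.97

Ordinary method of slices: FS = Σ[c'·Δl_i + (W_i cosα_i − u_i·Δl_i)·tanφ'] / Σ W_i sinα_i, with Δl_i = b_i / cosα_i.
Slice 1: Δl = 2.7/cos6.7° = 2.719 m; N'_1 = 116·cos6.7° − 4·2.719 = 104.3; c'Δl = 38.60; W sinα = 13.5
Slice 2: Δl = 1.9/cos24.0° = 2.080 m; N'_2 = 72·cos24.0° − 8·2.080 = 49.1; c'Δl = 29.53; W sinα = 29.3
Slice 3: Δl = 1.9/cos40.2° = 2.488 m; N'_3 = 32·cos40.2° − 4·2.488 = 14.5; c'Δl = 35.32; W sinα = 20.7
Σc'Δl = 103.5 kN/m; ΣN' = 168.0 kN/m; ΣW sinα = 63.5 kN/m
Resisting = 103.5 + 168.0·tan26.9° = 103.5 + 85.2 = 188.7 kN/m
FS = 188.7 / 63.5 = 2.972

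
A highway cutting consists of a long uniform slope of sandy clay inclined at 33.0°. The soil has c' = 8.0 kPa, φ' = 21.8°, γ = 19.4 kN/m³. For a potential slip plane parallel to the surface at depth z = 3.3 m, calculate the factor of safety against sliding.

For an infinite slope with a slip plane parallel to the surface (no pore pressure): FS = [c' + γz cos²β tanφ'] / [γz sinβ cosβ].
γz = 19.4·3.3 = 64.02 kN/m²
Numerator = 8.0 + 64.02·cos²33.0°·tan21.8° = 8.0 + 64.02·0.7034·0.4000 = 26.011 kPa
Denominator = 64.02·sin33.0°·cos33.0° = 64.02·0.5446·0.8387 = 29.243 kPa
FS = 26.011 / 29.243 = 0.889

FS = 0.89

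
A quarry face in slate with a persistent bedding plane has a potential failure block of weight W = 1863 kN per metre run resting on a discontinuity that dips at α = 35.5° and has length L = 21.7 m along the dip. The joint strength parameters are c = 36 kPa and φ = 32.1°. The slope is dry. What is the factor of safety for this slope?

Resolving the block weight along and normal to the plane and applying the Mohr–Coulomb strength on the joint:
N' = W cosα = 1863·cos35.5° = 1516.7 kN/m
Driving force T = W sinα = 1863·sin35.5° = 1081.8 kN/m
Resisting force R = c·L + N'·tanφ = 36·21.7 + 1516.7·tan32.1° = 781.2 + 951.4 = 1732.6 kN/m
FS = R / T = 1732.6 / 1081.8 = 1.602

FS = 1.60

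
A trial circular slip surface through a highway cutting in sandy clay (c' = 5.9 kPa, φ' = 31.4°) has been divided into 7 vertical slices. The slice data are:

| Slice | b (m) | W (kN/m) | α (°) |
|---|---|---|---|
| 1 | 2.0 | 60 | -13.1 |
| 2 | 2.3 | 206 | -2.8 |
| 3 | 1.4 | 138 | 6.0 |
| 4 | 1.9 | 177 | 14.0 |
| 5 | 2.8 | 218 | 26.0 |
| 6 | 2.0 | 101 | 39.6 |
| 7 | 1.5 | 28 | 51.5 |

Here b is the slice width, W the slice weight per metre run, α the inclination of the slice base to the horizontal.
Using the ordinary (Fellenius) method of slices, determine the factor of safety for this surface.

FS = 2.88

Ordinary method of slices: FS = Σ[c'·Δl_i + (W_i cosα_i)·tanφ'] / Σ W_i sinα_i, with Δl_i = b_i / cosα_i.
Slice 1: Δl = 2.0/cos(-13.1°) = 2.053 m; N'_1 = 60·cos(-13.1°) = 58.4; c'Δl = 12.12; W sinα = -13.6
Slice 2: Δl = 2.3/cos(-2.8°) = 2.303 m; N'_2 = 206·cos(-2.8°) = 205.8; c'Δl = 13.59; W sinα = -10.1
Slice 3: Δl = 1.4/cos6.0° = 1.408 m; N'_3 = 138·cos6.0° = 137.2; c'Δl = 8.31; W sinα = 14.4
Slice 4: Δl = 1.9/cos14.0° = 1.958 m; N'_4 = 177·cos14.0° = 171.7; c'Δl = 11.55; W sinα = 42.8
Slice 5: Δl = 2.8/cos26.0° = 3.115 m; N'_5 = 218·cos26.0° = 195.9; c'Δl = 18.38; W sinα = 95.6
Slice 6: Δl = 2.0/cos39.6° = 2.596 m; N'_6 = 101·cos39.6° = 77.8; c'Δl = 15.31; W sinα = 64.4
Slice 7: Δl = 1.5/cos51.5° = 2.410 m; N'_7 = 28·cos51.5° = 17.4; c'Δl = 14.22; W sinα = 21.9
Σc'Δl = 93.5 kN/m; ΣN' = 864.4 kN/m; ΣW sinα = 215.4 kN/m
Resisting = 93.5 + 864.4·tan31.4° = 93.5 + 527.6 = 621.1 kN/m
FS = 621.1 / 215.4 = 2.883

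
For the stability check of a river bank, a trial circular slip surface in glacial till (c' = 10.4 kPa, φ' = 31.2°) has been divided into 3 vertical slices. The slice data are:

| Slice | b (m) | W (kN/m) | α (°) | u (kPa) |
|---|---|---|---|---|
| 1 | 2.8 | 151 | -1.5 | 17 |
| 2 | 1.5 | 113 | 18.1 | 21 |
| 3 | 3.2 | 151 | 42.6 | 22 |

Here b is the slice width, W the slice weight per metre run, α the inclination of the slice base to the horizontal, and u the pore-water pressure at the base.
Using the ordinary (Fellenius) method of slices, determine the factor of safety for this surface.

FS = 1.56

Ordinary method of slices: FS = Σ[c'·Δl_i + (W_i cosα_i − u_i·Δl_i)·tanφ'] / Σ W_i sinα_i, with Δl_i = b_i / cosα_i.
Slice 1: Δl = 2.8/cos(-1.5°) = 2.801 m; N'_1 = 151·cos(-1.5°) − 17·2.801 = 103.3; c'Δl = 29.13; W sinα = -4.0
Slice 2: Δl = 1.5/cos18.1° = 1.578 m; N'_2 = 113·cos18.1° − 21·1.578 = 74.3; c'Δl = 16.41; W sinα = 35.1
Slice 3: Δl = 3.2/cos42.6° = 4.347 m; N'_3 = 151·cos42.6° − 22·4.347 = 15.5; c'Δl = 45.21; W sinα = 102.2
Σc'Δl = 90.8 kN/m; ΣN' = 193.1 kN/m; ΣW sinα = 133.4 kN/m
Resisting = 90.8 + 193.1·tan31.2° = 90.8 + 117.0 = 207.7 kN/m
FS = 207.7 / 133.4 = 1.557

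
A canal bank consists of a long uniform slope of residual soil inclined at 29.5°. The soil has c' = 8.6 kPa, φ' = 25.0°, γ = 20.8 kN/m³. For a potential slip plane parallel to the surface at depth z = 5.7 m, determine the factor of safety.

FS = 0.99

For an infinite slope with a slip plane parallel to the surface (no pore pressure): FS = [c' + γz cos²β tanφ'] / [γz sinβ cosβ].
γz = 20.8·5.7 = 118.56 kN/m²
Numerator = 8.6 + 118.56·cos²29.5°·tan25.0° = 8.6 + 118.56·0.7575·0.4663 = 50.480 kPa
Denominator = 118.56·sin29.5°·cos29.5° = 118.56·0.4924·0.8704 = 50.813 kPa
FS = 50.480 / 50.813 = 0.993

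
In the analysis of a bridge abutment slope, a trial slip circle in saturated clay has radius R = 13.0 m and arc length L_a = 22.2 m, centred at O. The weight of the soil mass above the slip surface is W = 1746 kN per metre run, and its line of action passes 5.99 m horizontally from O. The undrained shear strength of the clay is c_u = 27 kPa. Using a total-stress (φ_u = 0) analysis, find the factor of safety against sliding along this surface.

Taking moments about the centre O, the resisting moment is provided by the undrained shear strength acting along the arc:
M_R = c_u·L_a·R = 27·22.20·13.0 = 7792.2 kN·m/m
M_D = W·d = 1746·5.99 = 10458.5 kN·m/m
FS = M_R / M_D = 7792.2 / 10458.5 = 0.745

FS = 0.75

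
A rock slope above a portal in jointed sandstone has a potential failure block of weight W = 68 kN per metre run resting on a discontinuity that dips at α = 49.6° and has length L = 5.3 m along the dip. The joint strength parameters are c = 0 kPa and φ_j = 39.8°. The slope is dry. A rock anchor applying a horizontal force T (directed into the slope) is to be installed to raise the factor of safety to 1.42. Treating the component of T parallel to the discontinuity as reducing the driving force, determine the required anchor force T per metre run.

T = 24 kN/m

Resolving forces along and normal to the sliding plane, with the horizontal anchor force T adding T·sinα to the effective normal force and T·cosα acting up the plane against the driving force:
FS = [cL + (W cosα + T sinα) tanφ_j] / [W sinα − T cosα]
Without the anchor: N' = 44.1 kN/m, driving T_d = 51.8 kN/m, resisting R = 0·5.3 + 44.1·tan39.8° = 36.7 kN/m, FS = 0.71.
Setting FS = 1.42 and solving for T:
1.42·(51.8 − T cos49.6°) = 36.7 + T sin49.6°·tan39.8°
T·(sin49.6°·tan39.8° + 1.42·cos49.6°) = 1.42·51.8 − 36.7
T·(0.7615·0.8332 + 1.42·0.6481) = 73.5 − 36.7 = 36.8
T·1.5548 = 36.8
T = 23.7 kN/m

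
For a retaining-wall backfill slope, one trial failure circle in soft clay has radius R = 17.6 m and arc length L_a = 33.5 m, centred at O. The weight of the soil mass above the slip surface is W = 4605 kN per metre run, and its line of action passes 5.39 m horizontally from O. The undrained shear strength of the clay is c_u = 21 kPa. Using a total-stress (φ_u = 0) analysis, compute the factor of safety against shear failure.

Taking moments about the centre O, the resisting moment is provided by the undrained shear strength acting along the arc:
M_R = c_u·L_a·R = 21·33.50·17.6 = 12381.6 kN·m/m
M_D = W·d = 4605·5.39 = 24820.9 kN·m/m
FS = M_R / M_D = 12381.6 / 24820.9 = 0.499

FS = 0.50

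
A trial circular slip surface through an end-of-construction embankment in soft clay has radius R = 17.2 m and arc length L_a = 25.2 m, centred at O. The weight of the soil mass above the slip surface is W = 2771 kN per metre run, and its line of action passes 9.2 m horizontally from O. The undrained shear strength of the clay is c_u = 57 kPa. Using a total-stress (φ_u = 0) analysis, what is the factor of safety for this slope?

FS = 0.97

Taking moments about the centre O, the resisting moment is provided by the undrained shear strength acting along the arc:
M_R = c_u·L_a·R = 57·25.20·17.2 = 24706.1 kN·m/m
M_D = W·d = 2771·9.2 = 25493.2 kN·m/m
FS = M_R / M_D = 24706.1 / 25493.2 = 0.969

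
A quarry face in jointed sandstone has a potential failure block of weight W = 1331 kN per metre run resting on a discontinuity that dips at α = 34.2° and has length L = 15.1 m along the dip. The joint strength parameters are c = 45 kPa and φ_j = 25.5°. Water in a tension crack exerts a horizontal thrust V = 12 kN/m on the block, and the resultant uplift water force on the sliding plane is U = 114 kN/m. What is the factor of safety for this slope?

Resolving the block weight along and normal to the plane and applying the Mohr–Coulomb strength on the joint:
N' = W cosα − U − V sinα = 1331·cos34.2° − 114 − 12·sin34.2° = 980.1 kN/m
Driving force T = W sinα + V cosα = 1331·sin34.2° + 12·cos34.2° = 758.1 kN/m
Resisting force R = c·L + N'·tanφ_j = 45·15.1 + 980.1·tan25.5° = 679.5 + 467.5 = 1147.0 kN/m
FS = R / T = 1147.0 / 758.1 = 1.513

FS = 1.51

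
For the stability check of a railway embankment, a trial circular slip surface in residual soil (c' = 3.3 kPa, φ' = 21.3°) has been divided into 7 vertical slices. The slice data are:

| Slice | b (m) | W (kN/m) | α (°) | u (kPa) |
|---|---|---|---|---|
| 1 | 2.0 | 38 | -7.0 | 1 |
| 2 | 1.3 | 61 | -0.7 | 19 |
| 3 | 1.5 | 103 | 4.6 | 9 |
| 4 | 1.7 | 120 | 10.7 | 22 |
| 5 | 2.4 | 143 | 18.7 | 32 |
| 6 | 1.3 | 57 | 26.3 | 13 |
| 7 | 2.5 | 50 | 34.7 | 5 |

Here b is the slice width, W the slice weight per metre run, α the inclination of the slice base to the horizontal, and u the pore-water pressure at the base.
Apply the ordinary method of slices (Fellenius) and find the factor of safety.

FS = 1.46

Ordinary method of slices: FS = Σ[c'·Δl_i + (W_i cosα_i − u_i·Δl_i)·tanφ'] / Σ W_i sinα_i, with Δl_i = b_i / cosα_i.
Slice 1: Δl = 2.0/cos(-7.0°) = 2.015 m; N'_1 = 38·cos(-7.0°) − 1·2.015 = 35.7; c'Δl = 6.65; W sinα = -4.6
Slice 2: Δl = 1.3/cos(-0.7°) = 1.300 m; N'_2 = 61·cos(-0.7°) − 19·1.300 = 36.3; c'Δl = 4.29; W sinα = -0.7
Slice 3: Δl = 1.5/cos4.6° = 1.505 m; N'_3 = 103·cos4.6° − 9·1.505 = 89.1; c'Δl = 4.97; W sinα = 8.3
Slice 4: Δl = 1.7/cos10.7° = 1.730 m; N'_4 = 120·cos10.7° − 22·1.730 = 79.9; c'Δl = 5.71; W sinα = 22.3
Slice 5: Δl = 2.4/cos18.7° = 2.534 m; N'_5 = 143·cos18.7° − 32·2.534 = 54.4; c'Δl = 8.36; W sinα = 45.8
Slice 6: Δl = 1.3/cos26.3° = 1.450 m; N'_6 = 57·cos26.3° − 13·1.450 = 32.2; c'Δl = 4.79; W sinα = 25.3
Slice 7: Δl = 2.5/cos34.7° = 3.041 m; N'_7 = 50·cos34.7° − 5·3.041 = 25.9; c'Δl = 10.03; W sinα = 28.5
Σc'Δl = 44.8 kN/m; ΣN' = 353.5 kN/m; ΣW sinα = 124.7 kN/m
Resisting = 44.8 + 353.5·tan21.3° = 44.8 + 137.8 = 182.6 kN/m
FS = 182.6 / 124.7 = 1.464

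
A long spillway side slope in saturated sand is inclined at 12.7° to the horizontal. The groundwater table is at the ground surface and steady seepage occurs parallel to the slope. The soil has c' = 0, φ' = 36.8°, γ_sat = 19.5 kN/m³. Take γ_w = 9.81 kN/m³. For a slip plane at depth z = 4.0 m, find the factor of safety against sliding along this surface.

With seepage parallel to the slope and the water table at the surface, the effective normal stress on the slip plane uses the buoyant unit weight γ' = γ_sat − γ_w while the driving shear stress uses γ_sat:
FS = [c' + γ' z cos²β tanφ'] / [γ_sat z sinβ cosβ]
(For c' = 0 this reduces to FS = (γ'/γ_sat)·tanφ'/tanβ.)
γ' = 19.5 − 9.81 = 9.69 kN/m³
Numerator = 0.0 + 9.69·4.0·cos²12.7°·tan36.8° = 0.0 + 9.69·4.0·0.9517·0.7481 = 27.595 kPa
Denominator = 19.5·4.0·sin12.7°·cos12.7° = 19.5·4.0·0.2198·0.9755 = 16.728 kPa
FS = 27.595 / 16.728 = 1.650

FS = 1.65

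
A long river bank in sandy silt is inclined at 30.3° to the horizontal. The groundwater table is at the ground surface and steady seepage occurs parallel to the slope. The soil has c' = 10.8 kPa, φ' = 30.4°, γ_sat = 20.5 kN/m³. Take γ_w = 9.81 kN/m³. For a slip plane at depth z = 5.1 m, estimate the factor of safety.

With seepage parallel to the slope and the water table at the surface, the effective normal stress on the slip plane uses the buoyant unit weight γ' = γ_sat − γ_w while the driving shear stress uses γ_sat:
FS = [c' + γ' z cos²β tanφ'] / [γ_sat z sinβ cosβ]
γ' = 20.5 − 9.81 = 10.69 kN/m³
Numerator = 10.8 + 10.69·5.1·cos²30.3°·tan30.4° = 10.8 + 10.69·5.1·0.7455·0.5867 = 34.644 kPa
Denominator = 20.5·5.1·sin30.3°·cos30.3° = 20.5·5.1·0.5045·0.8634 = 45.543 kPa
FS = 34.644 / 45.543 = 0.761

FS = 0.76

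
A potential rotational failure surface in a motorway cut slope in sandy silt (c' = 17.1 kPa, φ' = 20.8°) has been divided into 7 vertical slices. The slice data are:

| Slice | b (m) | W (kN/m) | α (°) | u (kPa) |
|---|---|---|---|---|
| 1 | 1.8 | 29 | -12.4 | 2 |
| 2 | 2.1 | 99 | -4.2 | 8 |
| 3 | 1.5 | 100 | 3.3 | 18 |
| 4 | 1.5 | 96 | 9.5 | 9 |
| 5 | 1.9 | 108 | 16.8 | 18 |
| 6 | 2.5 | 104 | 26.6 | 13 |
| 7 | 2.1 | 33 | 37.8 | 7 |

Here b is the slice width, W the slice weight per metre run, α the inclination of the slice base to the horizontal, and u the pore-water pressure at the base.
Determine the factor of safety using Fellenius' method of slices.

FS = 3.73

Ordinary method of slices: FS = Σ[c'·Δl_i + (W_i cosα_i − u_i·Δl_i)·tanφ'] / Σ W_i sinα_i, with Δl_i = b_i / cosα_i.
Slice 1: Δl = 1.8/cos(-12.4°) = 1.843 m; N'_1 = 29·cos(-12.4°) − 2·1.843 = 24.6; c'Δl = 31.52; W sinα = -6.2
Slice 2: Δl = 2.1/cos(-4.2°) = 2.106 m; N'_2 = 99·cos(-4.2°) − 8·2.106 = 81.9; c'Δl = 36.01; W sinα = -7.3
Slice 3: Δl = 1.5/cos3.3° = 1.502 m; N'_3 = 100·cos3.3° − 18·1.502 = 72.8; c'Δl = 25.69; W sinα = 5.8
Slice 4: Δl = 1.5/cos9.5° = 1.521 m; N'_4 = 96·cos9.5° − 9·1.521 = 81.0; c'Δl = 26.01; W sinα = 15.8
Slice 5: Δl = 1.9/cos16.8° = 1.985 m; N'_5 = 108·cos16.8° − 18·1.985 = 67.7; c'Δl = 33.94; W sinα = 31.2
Slice 6: Δl = 2.5/cos26.6° = 2.796 m; N'_6 = 104·cos26.6° − 13·2.796 = 56.6; c'Δl = 47.81; W sinα = 46.6
Slice 7: Δl = 2.1/cos37.8° = 2.658 m; N'_7 = 33·cos37.8° − 7·2.658 = 7.5; c'Δl = 45.45; W sinα = 20.2
Σc'Δl = 246.4 kN/m; ΣN' = 392.1 kN/m; ΣW sinα = 106.1 kN/m
Resisting = 246.4 + 392.1·tan20.8° = 246.4 + 148.9 = 395.4 kN/m
FS = 395.4 / 106.1 = 3.725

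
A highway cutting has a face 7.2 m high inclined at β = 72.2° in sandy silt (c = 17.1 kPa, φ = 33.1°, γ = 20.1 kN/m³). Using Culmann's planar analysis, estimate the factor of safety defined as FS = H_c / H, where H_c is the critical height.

H_c = (4c/γ) · sinβ cosφ / [1 − cos(β − φ)]
    = (4·17.1/20.1) · sin72.2°·cos33.1° / [1 − cos39.1°]
    = 3.403 · 0.7976 / 0.2240 = 12.12 m
FS = H_c / H = 12.12 / 7.2 = 1.683

FS = 1.68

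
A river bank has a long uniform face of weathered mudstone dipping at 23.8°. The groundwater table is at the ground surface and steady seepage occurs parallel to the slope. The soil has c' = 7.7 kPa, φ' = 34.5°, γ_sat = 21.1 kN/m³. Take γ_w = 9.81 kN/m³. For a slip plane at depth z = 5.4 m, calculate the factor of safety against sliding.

FS = 1.02

With seepage parallel to the slope and the water table at the surface, the effective normal stress on the slip plane uses the buoyant unit weight γ' = γ_sat − γ_w while the driving shear stress uses γ_sat:
FS = [c' + γ' z cos²β tanφ'] / [γ_sat z sinβ cosβ]
γ' = 21.1 − 9.81 = 11.29 kN/m³
Numerator = 7.7 + 11.29·5.4·cos²23.8°·tan34.5° = 7.7 + 11.29·5.4·0.8372·0.6873 = 42.777 kPa
Denominator = 21.1·5.4·sin23.8°·cos23.8° = 21.1·5.4·0.4035·0.9150 = 42.070 kPa
FS = 42.777 / 42.070 = 1.017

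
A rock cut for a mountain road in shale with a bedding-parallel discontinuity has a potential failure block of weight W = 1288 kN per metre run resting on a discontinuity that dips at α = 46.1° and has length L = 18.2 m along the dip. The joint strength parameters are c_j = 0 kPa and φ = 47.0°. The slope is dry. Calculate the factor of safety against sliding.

FS = 1.03

Resolving the block weight along and normal to the plane and applying the Mohr–Coulomb strength on the joint:
N' = W cosα = 1288·cos46.1° = 893.1 kN/m
Driving force T = W sinα = 1288·sin46.1° = 928.1 kN/m
Resisting force R = c_j·L + N'·tanφ = 0·18.2 + 893.1·tan47.0° = 0.0 + 957.7 = 957.7 kN/m
FS = R / T = 957.7 / 928.1 = 1.032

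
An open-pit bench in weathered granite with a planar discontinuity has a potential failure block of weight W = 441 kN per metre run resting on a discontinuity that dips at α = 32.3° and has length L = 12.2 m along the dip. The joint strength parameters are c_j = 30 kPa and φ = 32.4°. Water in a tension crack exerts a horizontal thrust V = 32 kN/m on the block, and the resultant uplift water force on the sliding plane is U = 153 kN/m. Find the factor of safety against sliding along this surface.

FS = 1.88

Resolving the block weight along and normal to the plane and applying the Mohr–Coulomb strength on the joint:
N' = W cosα − U − V sinα = 441·cos32.3° − 153 − 32·sin32.3° = 202.7 kN/m
Driving force T = W sinα + V cosα = 441·sin32.3° + 32·cos32.3° = 262.7 kN/m
Resisting force R = c_j·L + N'·tanφ = 30·12.2 + 202.7·tan32.4° = 366.0 + 128.6 = 494.6 kN/m
FS = R / T = 494.6 / 262.7 = 1.883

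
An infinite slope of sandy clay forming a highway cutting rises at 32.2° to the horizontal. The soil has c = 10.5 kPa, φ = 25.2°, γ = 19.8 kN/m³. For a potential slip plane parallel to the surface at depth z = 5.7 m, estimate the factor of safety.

FS = 0.95

For an infinite slope with a slip plane parallel to the surface (no pore pressure): FS = [c + γz cos²β tanφ] / [γz sinβ cosβ].
γz = 19.8·5.7 = 112.86 kN/m²
Numerator = 10.5 + 112.86·cos²32.2°·tan25.2° = 10.5 + 112.86·0.7160·0.4706 = 48.528 kPa
Denominator = 112.86·sin32.2°·cos32.2° = 112.86·0.5329·0.8462 = 50.890 kPa
FS = 48.528 / 50.890 = 0.954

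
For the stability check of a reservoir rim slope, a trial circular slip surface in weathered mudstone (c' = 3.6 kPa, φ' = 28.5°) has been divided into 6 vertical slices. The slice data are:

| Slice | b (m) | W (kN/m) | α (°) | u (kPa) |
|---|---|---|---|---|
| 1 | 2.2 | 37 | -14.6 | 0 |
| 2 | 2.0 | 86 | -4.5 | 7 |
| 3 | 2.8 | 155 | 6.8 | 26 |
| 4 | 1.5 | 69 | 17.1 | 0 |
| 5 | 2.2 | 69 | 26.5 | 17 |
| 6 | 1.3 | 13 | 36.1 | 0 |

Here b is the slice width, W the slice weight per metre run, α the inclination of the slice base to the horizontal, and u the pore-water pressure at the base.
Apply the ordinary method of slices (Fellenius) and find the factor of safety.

Ordinary method of slices: FS = Σ[c'·Δl_i + (W_i cosα_i − u_i·Δl_i)·tanφ'] / Σ W_i sinα_i, with Δl_i = b_i / cosα_i.
Slice 1: Δl = 2.2/cos(-14.6°) = 2.273 m; N'_1 = 37·cos(-14.6°) − 0·2.273 = 35.8; c'Δl = 8.18; W sinα = -9.3
Slice 2: Δl = 2.0/cos(-4.5°) = 2.006 m; N'_2 = 86·cos(-4.5°) − 7·2.006 = 71.7; c'Δl = 7.22; W sinα = -6.7
Slice 3: Δl = 2.8/cos6.8° = 2.820 m; N'_3 = 155·cos6.8° − 26·2.820 = 80.6; c'Δl = 10.15; W sinα = 18.4
Slice 4: Δl = 1.5/cos17.1° = 1.569 m; N'_4 = 69·cos17.1° − 0·1.569 = 65.9; c'Δl = 5.65; W sinα = 20.3
Slice 5: Δl = 2.2/cos26.5° = 2.458 m; N'_5 = 69·cos26.5° − 17·2.458 = 20.0; c'Δl = 8.85; W sinα = 30.8
Slice 6: Δl = 1.3/cos36.1° = 1.609 m; N'_6 = 13·cos36.1° − 0·1.609 = 10.5; c'Δl = 5.79; W sinα = 7.7
Σc'Δl = 45.8 kN/m; ΣN' = 284.5 kN/m; ΣW sinα = 61.0 kN/m
Resisting = 45.8 + 284.5·tan28.5° = 45.8 + 154.5 = 200.3 kN/m
FS = 200.3 / 61.0 = 3.283

FS = 3.28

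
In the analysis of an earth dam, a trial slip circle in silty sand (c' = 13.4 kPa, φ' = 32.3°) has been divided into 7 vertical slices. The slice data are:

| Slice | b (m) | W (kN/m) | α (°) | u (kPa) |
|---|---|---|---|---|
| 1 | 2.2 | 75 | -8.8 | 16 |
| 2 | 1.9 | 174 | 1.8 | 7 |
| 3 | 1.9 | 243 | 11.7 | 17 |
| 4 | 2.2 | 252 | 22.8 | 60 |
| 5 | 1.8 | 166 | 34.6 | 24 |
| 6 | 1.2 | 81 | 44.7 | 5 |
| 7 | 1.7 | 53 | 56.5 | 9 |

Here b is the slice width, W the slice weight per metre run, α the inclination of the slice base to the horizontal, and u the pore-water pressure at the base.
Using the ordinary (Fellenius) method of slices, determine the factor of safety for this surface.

Ordinary method of slices: FS = Σ[c'·Δl_i + (W_i cosα_i − u_i·Δl_i)·tanφ'] / Σ W_i sinα_i, with Δl_i = b_i / cosα_i.
Slice 1: Δl = 2.2/cos(-8.8°) = 2.226 m; N'_1 = 75·cos(-8.8°) − 16·2.226 = 38.5; c'Δl = 29.83; W sinα = -11.5
Slice 2: Δl = 1.9/cos1.8° = 1.901 m; N'_2 = 174·cos1.8° − 7·1.901 = 160.6; c'Δl = 25.47; W sinα = 5.5
Slice 3: Δl = 1.9/cos11.7° = 1.940 m; N'_3 = 243·cos11.7° − 17·1.940 = 205.0; c'Δl = 26.00; W sinα = 49.3
Slice 4: Δl = 2.2/cos22.8° = 2.386 m; N'_4 = 252·cos22.8° − 60·2.386 = 89.1; c'Δl = 31.98; W sinα = 97.7
Slice 5: Δl = 1.8/cos34.6° = 2.187 m; N'_5 = 166·cos34.6° − 24·2.187 = 84.2; c'Δl = 29.30; W sinα = 94.3
Slice 6: Δl = 1.2/cos44.7° = 1.688 m; N'_6 = 81·cos44.7° − 5·1.688 = 49.1; c'Δl = 22.62; W sinα = 57.0
Slice 7: Δl = 1.7/cos56.5° = 3.080 m; N'_7 = 53·cos56.5° − 9·3.080 = 1.5; c'Δl = 41.27; W sinα = 44.2
Σc'Δl = 206.5 kN/m; ΣN' = 628.0 kN/m; ΣW sinα = 336.4 kN/m
Resisting = 206.5 + 628.0·tan32.3° = 206.5 + 397.0 = 603.5 kN/m
FS = 603.5 / 336.4 = 1.794

FS = 1.79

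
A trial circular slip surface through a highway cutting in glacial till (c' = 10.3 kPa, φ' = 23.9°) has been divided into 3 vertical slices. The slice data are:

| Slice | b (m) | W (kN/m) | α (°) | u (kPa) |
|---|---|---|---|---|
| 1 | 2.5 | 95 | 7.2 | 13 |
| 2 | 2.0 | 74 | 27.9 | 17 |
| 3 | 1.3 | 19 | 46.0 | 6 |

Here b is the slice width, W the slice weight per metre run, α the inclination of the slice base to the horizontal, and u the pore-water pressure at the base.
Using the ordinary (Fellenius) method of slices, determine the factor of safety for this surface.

Ordinary method of slices: FS = Σ[c'·Δl_i + (W_i cosα_i − u_i·Δl_i)·tanφ'] / Σ W_i sinα_i, with Δl_i = b_i / cosα_i.
Slice 1: Δl = 2.5/cos7.2° = 2.520 m; N'_1 = 95·cos7.2° − 13·2.520 = 61.5; c'Δl = 25.95; W sinα = 11.9
Slice 2: Δl = 2.0/cos27.9° = 2.263 m; N'_2 = 74·cos27.9° − 17·2.263 = 26.9; c'Δl = 23.31; W sinα = 34.6
Slice 3: Δl = 1.3/cos46.0° = 1.871 m; N'_3 = 19·cos46.0° − 6·1.871 = 2.0; c'Δl = 19.28; W sinα = 13.7
Σc'Δl = 68.5 kN/m; ΣN' = 90.4 kN/m; ΣW sinα = 60.2 kN/m
Resisting = 68.5 + 90.4·tan23.9° = 68.5 + 40.1 = 108.6 kN/m
FS = 108.6 / 60.2 = 1.804

FS = 1.80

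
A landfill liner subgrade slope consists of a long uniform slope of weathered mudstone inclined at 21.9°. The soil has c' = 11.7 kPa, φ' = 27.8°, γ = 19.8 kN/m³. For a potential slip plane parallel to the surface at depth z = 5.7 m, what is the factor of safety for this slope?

For an infinite slope with a slip plane parallel to the surface (no pore pressure): FS = [c' + γz cos²β tanφ'] / [γz sinβ cosβ].
γz = 19.8·5.7 = 112.86 kN/m²
Numerator = 11.7 + 112.86·cos²21.9°·tan27.8° = 11.7 + 112.86·0.8609·0.5272 = 62.926 kPa
Denominator = 112.86·sin21.9°·cos21.9° = 112.86·0.3730·0.9278 = 39.058 kPa
FS = 62.926 / 39.058 = 1.611

FS = 1.61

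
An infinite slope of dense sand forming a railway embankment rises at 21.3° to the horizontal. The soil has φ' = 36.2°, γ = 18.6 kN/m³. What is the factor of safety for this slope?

FS = 1.88

For a dry cohesionless infinite slope the factor of safety is FS = tanφ' / tanβ.
FS = tan36.2° / tan21.3° = 0.7319 / 0.3899 = 1.877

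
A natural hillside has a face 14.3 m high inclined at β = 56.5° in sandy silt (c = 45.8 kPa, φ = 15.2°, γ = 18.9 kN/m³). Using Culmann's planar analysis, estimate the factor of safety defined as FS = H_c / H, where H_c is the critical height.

H_c = (4c/γ) · sinβ cosφ / [1 − cos(β − φ)]
    = (4·45.8/18.9) · sin56.5°·cos15.2° / [1 − cos41.3°]
    = 9.693 · 0.8047 / 0.2487 = 31.36 m
FS = H_c / H = 31.36 / 14.3 = 2.193

FS = 2.19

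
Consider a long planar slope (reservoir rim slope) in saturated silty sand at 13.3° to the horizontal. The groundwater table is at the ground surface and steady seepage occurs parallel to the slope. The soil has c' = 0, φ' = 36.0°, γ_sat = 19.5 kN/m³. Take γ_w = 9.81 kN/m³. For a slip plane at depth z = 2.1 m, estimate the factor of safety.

FS = 1.53

With seepage parallel to the slope and the water table at the surface, the effective normal stress on the slip plane uses the buoyant unit weight γ' = γ_sat − γ_w while the driving shear stress uses γ_sat:
FS = [c' + γ' z cos²β tanφ'] / [γ_sat z sinβ cosβ]
(For c' = 0 this reduces to FS = (γ'/γ_sat)·tanφ'/tanβ.)
γ' = 19.5 − 9.81 = 9.69 kN/m³
Numerator = 0.0 + 9.69·2.1·cos²13.3°·tan36.0° = 0.0 + 9.69·2.1·0.9471·0.7265 = 14.002 kPa
Denominator = 19.5·2.1·sin13.3°·cos13.3° = 19.5·2.1·0.2300·0.9732 = 9.168 kPa
FS = 14.002 / 9.168 = 1.527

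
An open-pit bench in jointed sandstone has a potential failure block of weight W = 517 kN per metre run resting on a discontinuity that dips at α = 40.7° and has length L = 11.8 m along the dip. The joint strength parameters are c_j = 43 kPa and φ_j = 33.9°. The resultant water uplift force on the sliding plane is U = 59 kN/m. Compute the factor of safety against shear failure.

Resolving the block weight along and normal to the plane and applying the Mohr–Coulomb strength on the joint:
N' = W cosα − U = 517·cos40.7° − 59 = 333.0 kN/m
Driving force T = W sinα = 517·sin40.7° = 337.1 kN/m
Resisting force R = c_j·L + N'·tanφ_j = 43·11.8 + 333.0·tan33.9° = 507.4 + 223.7 = 731.1 kN/m
FS = R / T = 731.1 / 337.1 = 2.169

FS = 2.17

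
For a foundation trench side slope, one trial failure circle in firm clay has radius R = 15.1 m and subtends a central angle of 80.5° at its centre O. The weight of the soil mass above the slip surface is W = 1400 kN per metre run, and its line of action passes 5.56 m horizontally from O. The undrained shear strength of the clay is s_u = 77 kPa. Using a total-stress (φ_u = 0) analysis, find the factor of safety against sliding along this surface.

Taking moments about the centre O, the resisting moment is provided by the undrained shear strength acting along the arc:
Arc length L_a = R·θ = 15.1·(80.5°·π/180) = 15.1·1.4050 = 21.22 m
M_R = s_u·L_a·R = 77·21.22·15.1 = 24667.1 kN·m/m
M_D = W·d = 1400·5.56 = 7784.0 kN·m/m
FS = M_R / M_D = 24667.1 / 7784.0 = 3.169

FS = 3.17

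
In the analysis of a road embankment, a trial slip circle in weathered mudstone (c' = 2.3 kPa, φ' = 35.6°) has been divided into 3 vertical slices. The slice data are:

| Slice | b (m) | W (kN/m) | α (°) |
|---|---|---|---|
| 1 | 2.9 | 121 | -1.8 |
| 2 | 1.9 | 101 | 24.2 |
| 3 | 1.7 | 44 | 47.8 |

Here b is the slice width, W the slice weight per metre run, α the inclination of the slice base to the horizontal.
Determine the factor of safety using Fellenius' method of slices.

Ordinary method of slices: FS = Σ[c'·Δl_i + (W_i cosα_i)·tanφ'] / Σ W_i sinα_i, with Δl_i = b_i / cosα_i.
Slice 1: Δl = 2.9/cos(-1.8°) = 2.901 m; N'_1 = 121·cos(-1.8°) = 120.9; c'Δl = 6.67; W sinα = -3.8
Slice 2: Δl = 1.9/cos24.2° = 2.083 m; N'_2 = 101·cos24.2° = 92.1; c'Δl = 4.79; W sinα = 41.4
Slice 3: Δl = 1.7/cos47.8° = 2.531 m; N'_3 = 44·cos47.8° = 29.6; c'Δl = 5.82; W sinα = 32.6
Σc'Δl = 17.3 kN/m; ΣN' = 242.6 kN/m; ΣW sinα = 70.2 kN/m
Resisting = 17.3 + 242.6·tan35.6° = 17.3 + 173.7 = 191.0 kN/m
FS = 191.0 / 70.2 = 2.721

FS = 2.72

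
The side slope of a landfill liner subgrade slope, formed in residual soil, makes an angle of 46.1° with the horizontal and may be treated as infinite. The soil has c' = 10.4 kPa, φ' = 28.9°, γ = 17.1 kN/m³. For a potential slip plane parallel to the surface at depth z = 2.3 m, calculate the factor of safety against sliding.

For an infinite slope with a slip plane parallel to the surface (no pore pressure): FS = [c' + γz cos²β tanφ'] / [γz sinβ cosβ].
γz = 17.1·2.3 = 39.33 kN/m²
Numerator = 10.4 + 39.33·cos²46.1°·tan28.9° = 10.4 + 39.33·0.4808·0.5520 = 20.839 kPa
Denominator = 39.33·sin46.1°·cos46.1° = 39.33·0.7206·0.6934 = 19.651 kPa
FS = 20.839 / 19.651 = 1.060

FS = 1.06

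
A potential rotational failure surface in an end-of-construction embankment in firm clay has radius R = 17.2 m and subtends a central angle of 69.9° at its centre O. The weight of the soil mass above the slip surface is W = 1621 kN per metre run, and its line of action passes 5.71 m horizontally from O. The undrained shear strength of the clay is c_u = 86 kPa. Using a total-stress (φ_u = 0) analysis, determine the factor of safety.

Taking moments about the centre O, the resisting moment is provided by the undrained shear strength acting along the arc:
Arc length L_a = R·θ = 17.2·(69.9°·π/180) = 17.2·1.2200 = 20.98 m
M_R = c_u·L_a·R = 86·20.98·17.2 = 31039.2 kN·m/m
M_D = W·d = 1621·5.71 = 9255.9 kN·m/m
FS = M_R / M_D = 31039.2 / 9255.9 = 3.353

FS = 3.35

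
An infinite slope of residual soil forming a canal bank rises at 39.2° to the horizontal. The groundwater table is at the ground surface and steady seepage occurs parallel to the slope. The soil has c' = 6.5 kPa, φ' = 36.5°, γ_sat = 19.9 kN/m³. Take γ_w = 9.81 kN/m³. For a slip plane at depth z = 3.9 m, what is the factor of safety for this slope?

With seepage parallel to the slope and the water table at the surface, the effective normal stress on the slip plane uses the buoyant unit weight γ' = γ_sat − γ_w while the driving shear stress uses γ_sat:
FS = [c' + γ' z cos²β tanφ'] / [γ_sat z sinβ cosβ]
γ' = 19.9 − 9.81 = 10.09 kN/m³
Numerator = 6.5 + 10.09·3.9·cos²39.2°·tan36.5° = 6.5 + 10.09·3.9·0.6005·0.7400 = 23.987 kPa
Denominator = 19.9·3.9·sin39.2°·cos39.2° = 19.9·3.9·0.6320·0.7749 = 38.012 kPa
FS = 23.987 / 38.012 = 0.631

FS = 0.63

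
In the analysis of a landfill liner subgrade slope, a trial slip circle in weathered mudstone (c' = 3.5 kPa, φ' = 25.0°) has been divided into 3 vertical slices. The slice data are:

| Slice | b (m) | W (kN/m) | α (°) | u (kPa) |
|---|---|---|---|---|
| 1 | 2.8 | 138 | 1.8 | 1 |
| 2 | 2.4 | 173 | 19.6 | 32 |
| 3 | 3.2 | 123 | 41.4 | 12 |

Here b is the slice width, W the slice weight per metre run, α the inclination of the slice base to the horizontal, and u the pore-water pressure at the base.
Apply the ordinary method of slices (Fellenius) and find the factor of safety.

Ordinary method of slices: FS = Σ[c'·Δl_i + (W_i cosα_i − u_i·Δl_i)·tanφ'] / Σ W_i sinα_i, with Δl_i = b_i / cosα_i.
Slice 1: Δl = 2.8/cos1.8° = 2.801 m; N'_1 = 138·cos1.8° − 1·2.801 = 135.1; c'Δl = 9.80; W sinα = 4.3
Slice 2: Δl = 2.4/cos19.6° = 2.548 m; N'_2 = 173·cos19.6° − 32·2.548 = 81.5; c'Δl = 8.92; W sinα = 58.0
Slice 3: Δl = 3.2/cos41.4° = 4.266 m; N'_3 = 123·cos41.4° − 12·4.266 = 41.1; c'Δl = 14.93; W sinα = 81.3
Σc'Δl = 33.7 kN/m; ΣN' = 257.7 kN/m; ΣW sinα = 143.7 kN/m
Resisting = 33.7 + 257.7·tan25.0° = 33.7 + 120.1 = 153.8 kN/m
FS = 153.8 / 143.7 = 1.070

FS = 1.07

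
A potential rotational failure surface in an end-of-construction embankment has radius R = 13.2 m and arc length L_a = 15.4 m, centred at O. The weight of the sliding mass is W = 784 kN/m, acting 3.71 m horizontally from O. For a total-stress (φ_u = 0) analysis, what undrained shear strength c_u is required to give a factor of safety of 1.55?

c_u = 22.2 kPa

FS = c_u·L_a·R / (W·d), so c_u = FS·W·d / (L_a·R).
c_u = 1.55·784·3.71 / (15.40·13.2) = 4508.4 / 203.28 = 22.18 kPa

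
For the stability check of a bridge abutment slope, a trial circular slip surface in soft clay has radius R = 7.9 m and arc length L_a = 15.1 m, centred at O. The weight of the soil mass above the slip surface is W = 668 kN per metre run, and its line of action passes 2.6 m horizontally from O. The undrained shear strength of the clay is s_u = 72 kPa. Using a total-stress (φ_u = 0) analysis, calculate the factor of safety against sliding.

Taking moments about the centre O, the resisting moment is provided by the undrained shear strength acting along the arc:
M_R = s_u·L_a·R = 72·15.10·7.9 = 8588.9 kN·m/m
M_D = W·d = 668·2.6 = 1736.8 kN·m/m
FS = M_R / M_D = 8588.9 / 1736.8 = 4.945

FS = 4.95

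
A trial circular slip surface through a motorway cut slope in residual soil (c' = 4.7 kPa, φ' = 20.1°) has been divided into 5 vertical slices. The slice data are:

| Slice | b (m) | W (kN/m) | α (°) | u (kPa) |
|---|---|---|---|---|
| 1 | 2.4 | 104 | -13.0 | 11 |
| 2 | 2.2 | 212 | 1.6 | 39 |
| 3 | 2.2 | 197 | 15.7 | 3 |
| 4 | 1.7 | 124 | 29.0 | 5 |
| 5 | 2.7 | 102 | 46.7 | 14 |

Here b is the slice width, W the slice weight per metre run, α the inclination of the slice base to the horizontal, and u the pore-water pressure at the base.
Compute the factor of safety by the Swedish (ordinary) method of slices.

Ordinary method of slices: FS = Σ[c'·Δl_i + (W_i cosα_i − u_i·Δl_i)·tanφ'] / Σ W_i sinα_i, with Δl_i = b_i / cosα_i.
Slice 1: Δl = 2.4/cos(-13.0°) = 2.463 m; N'_1 = 104·cos(-13.0°) − 11·2.463 = 74.2; c'Δl = 11.58; W sinα = -23.4
Slice 2: Δl = 2.2/cos1.6° = 2.201 m; N'_2 = 212·cos1.6° − 39·2.201 = 126.1; c'Δl = 10.34; W sinα = 5.9
Slice 3: Δl = 2.2/cos15.7° = 2.285 m; N'_3 = 197·cos15.7° − 3·2.285 = 182.8; c'Δl = 10.74; W sinα = 53.3
Slice 4: Δl = 1.7/cos29.0° = 1.944 m; N'_4 = 124·cos29.0° − 5·1.944 = 98.7; c'Δl = 9.14; W sinα = 60.1
Slice 5: Δl = 2.7/cos46.7° = 3.937 m; N'_5 = 102·cos46.7° − 14·3.937 = 14.8; c'Δl = 18.50; W sinα = 74.2
Σc'Δl = 60.3 kN/m; ΣN' = 496.7 kN/m; ΣW sinα = 170.2 kN/m
Resisting = 60.3 + 496.7·tan20.1° = 60.3 + 181.8 = 242.1 kN/m
FS = 242.1 / 170.2 = 1.422

FS = 1.42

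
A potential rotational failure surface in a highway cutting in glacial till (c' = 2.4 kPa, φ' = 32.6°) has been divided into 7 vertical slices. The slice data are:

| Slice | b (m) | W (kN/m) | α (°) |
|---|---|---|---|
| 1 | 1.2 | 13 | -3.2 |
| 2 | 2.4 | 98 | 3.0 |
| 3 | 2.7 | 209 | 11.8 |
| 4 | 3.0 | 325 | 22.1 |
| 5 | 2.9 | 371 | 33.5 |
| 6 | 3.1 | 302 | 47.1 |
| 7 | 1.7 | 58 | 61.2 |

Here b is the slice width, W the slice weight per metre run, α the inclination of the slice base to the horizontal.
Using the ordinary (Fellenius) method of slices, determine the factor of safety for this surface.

FS = 1.23

Ordinary method of slices: FS = Σ[c'·Δl_i + (W_i cosα_i)·tanφ'] / Σ W_i sinα_i, with Δl_i = b_i / cosα_i.
Slice 1: Δl = 1.2/cos(-3.2°) = 1.202 m; N'_1 = 13·cos(-3.2°) = 13.0; c'Δl = 2.88; W sinα = -0.7
Slice 2: Δl = 2.4/cos3.0° = 2.403 m; N'_2 = 98·cos3.0° = 97.9; c'Δl = 5.77; W sinα = 5.1
Slice 3: Δl = 2.7/cos11.8° = 2.758 m; N'_3 = 209·cos11.8° = 204.6; c'Δl = 6.62; W sinα = 42.7
Slice 4: Δl = 3.0/cos22.1° = 3.238 m; N'_4 = 325·cos22.1° = 301.1; c'Δl = 7.77; W sinα = 122.3
Slice 5: Δl = 2.9/cos33.5° = 3.478 m; N'_5 = 371·cos33.5° = 309.4; c'Δl = 8.35; W sinα = 204.8
Slice 6: Δl = 3.1/cos47.1° = 4.554 m; N'_6 = 302·cos47.1° = 205.6; c'Δl = 10.93; W sinα = 221.2
Slice 7: Δl = 1.7/cos61.2° = 3.529 m; N'_7 = 58·cos61.2° = 27.9; c'Δl = 8.47; W sinα = 50.8
Σc'Δl = 50.8 kN/m; ΣN' = 1159.4 kN/m; ΣW sinα = 646.2 kN/m
Resisting = 50.8 + 1159.4·tan32.6° = 50.8 + 741.5 = 792.3 kN/m
FS = 792.3 / 646.2 = 1.226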